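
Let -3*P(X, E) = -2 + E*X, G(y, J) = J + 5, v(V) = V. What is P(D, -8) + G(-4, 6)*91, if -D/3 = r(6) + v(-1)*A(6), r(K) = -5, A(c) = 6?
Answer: 3269/3 ≈ 1089.7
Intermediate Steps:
G(y, J) = 5 + J
D = 33 (D = -3*(-5 - 1*6) = -3*(-5 - 6) = -3*(-11) = 33)
P(X, E) = ⅔ - E*X/3 (P(X, E) = -(-2 + E*X)/3 = ⅔ - E*X/3)
P(D, -8) + G(-4, 6)*91 = (⅔ - ⅓*(-8)*33) + (5 + 6)*91 = (⅔ + 88) + 11*91 = 266/3 + 1001 = 3269/3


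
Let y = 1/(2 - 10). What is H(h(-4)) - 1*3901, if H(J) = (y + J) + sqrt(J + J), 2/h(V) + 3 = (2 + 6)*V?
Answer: -1092331/280 + 2*I*sqrt(35)/35 ≈ -3901.2 + 0.33806*I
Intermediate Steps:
y = -1/8 (y = 1/(-8) = -1/8 ≈ -0.12500)
h(V) = 2/(-3 + 8*V) (h(V) = 2/(-3 + (2 + 6)*V) = 2/(-3 + 8*V))
H(J) = -1/8 + J + sqrt(2)*sqrt(J) (H(J) = (-1/8 + J) + sqrt(J + J) = (-1/8 + J) + sqrt(2*J) = (-1/8 + J) + sqrt(2)*sqrt(J) = -1/8 + J + sqrt(2)*sqrt(J))
H(h(-4)) - 1*3901 = (-1/8 + 2/(-3 + 8*(-4)) + sqrt(2)*sqrt(2/(-3 + 8*(-4)))) - 1*3901 = (-1/8 + 2/(-3 - 32) + sqrt(2)*sqrt(2/(-3 - 32))) - 3901 = (-1/8 + 2/(-35) + sqrt(2)*sqrt(2/(-35))) - 3901 = (-1/8 + 2*(-1/35) + sqrt(2)*sqrt(2*(-1/35))) - 3901 = (-1/8 - 2/35 + sqrt(2)*sqrt(-2/35)) - 3901 = (-1/8 - 2/35 + sqrt(2)*(I*sqrt(70)/35)) - 3901 = (-1/8 - 2/35 + 2*I*sqrt(35)/35) - 3901 = (-51/280 + 2*I*sqrt(35)/35) - 3901 = -1092331/280 + 2*I*sqrt(35)/35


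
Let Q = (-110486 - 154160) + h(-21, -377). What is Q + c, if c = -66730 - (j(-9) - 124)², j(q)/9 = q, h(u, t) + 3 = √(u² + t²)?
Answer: -373404 + √142570 ≈ -3.7303e+5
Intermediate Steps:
h(u, t) = -3 + √(t² + u²) (h(u, t) = -3 + √(u² + t²) = -3 + √(t² + u²))
j(q) = 9*q
Q = -264649 + √142570 (Q = (-110486 - 154160) + (-3 + √((-377)² + (-21)²)) = -264646 + (-3 + √(142129 + 441)) = -264646 + (-3 + √142570) = -264649 + √142570 ≈ -2.6427e+5)
c = -108755 (c = -66730 - (9*(-9) - 124)² = -66730 - (-81 - 124)² = -66730 - 1*(-205)² = -66730 - 1*42025 = -66730 - 42025 = -108755)
Q + c = (-264649 + √142570) - 108755 = -373404 + √142570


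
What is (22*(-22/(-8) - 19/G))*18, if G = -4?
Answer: 2970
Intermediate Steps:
(22*(-22/(-8) - 19/G))*18 = (22*(-22/(-8) - 19/(-4)))*18 = (22*(-22*(-1/8) - 19*(-1/4)))*18 = (22*(11/4 + 19/4))*18 = (22*(15/2))*18 = 165*18 = 2970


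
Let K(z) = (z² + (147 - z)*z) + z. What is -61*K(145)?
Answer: -1309060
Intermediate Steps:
K(z) = z + z² + z*(147 - z) (K(z) = (z² + z*(147 - z)) + z = z + z² + z*(147 - z))
-61*K(145) = -9028*145 = -61*21460 = -1309060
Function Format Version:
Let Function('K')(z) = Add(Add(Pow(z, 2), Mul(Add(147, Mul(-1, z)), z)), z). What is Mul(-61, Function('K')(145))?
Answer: -1309060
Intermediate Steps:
Function('K')(z) = Add(z, Pow(z, 2), Mul(z, Add(147, Mul(-1, z)))) (Function('K')(z) = Add(Add(Pow(z, 2), Mul(z, Add(147, Mul(-1, z)))), z) = Add(z, Pow(z, 2), Mul(z, Add(147, Mul(-1, z)))))
Mul(-61, Function('K')(145)) = Mul(-61, Mul(148, 145)) = Mul(-61, 21460) = -1309060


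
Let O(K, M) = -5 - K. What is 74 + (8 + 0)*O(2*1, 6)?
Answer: 18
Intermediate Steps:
74 + (8 + 0)*O(2*1, 6) = 74 + (8 + 0)*(-5 - 2) = 74 + 8*(-5 - 1*2) = 74 + 8*(-5 - 2) = 74 + 8*(-7) = 74 - 56 = 18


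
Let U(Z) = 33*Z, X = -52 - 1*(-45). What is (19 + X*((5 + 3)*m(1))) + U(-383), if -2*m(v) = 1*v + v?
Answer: -12564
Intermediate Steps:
X = -7 (X = -52 + 45 = -7)
m(v) = -v (m(v) = -(1*v + v)/2 = -(v + v)/2 = -v)
(19 + X*((5 + 3)*m(1))) + U(-383) = (19 - 7*(5 + 3)*(-1*1)) + 33*(-383) = (19 - 56*(-1)) - 12639 = (19 - 7*(-8)) - 12639 = (19 + 56) - 12639 = 75 - 12639 = -12564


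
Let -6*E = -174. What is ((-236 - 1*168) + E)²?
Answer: 140625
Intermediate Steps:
E = 29 (E = -⅙*(-174) = 29)
((-236 - 1*168) + E)² = ((-236 - 1*168) + 29)² = ((-236 - 168) + 29)² = (-404 + 29)² = (-375)² = 140625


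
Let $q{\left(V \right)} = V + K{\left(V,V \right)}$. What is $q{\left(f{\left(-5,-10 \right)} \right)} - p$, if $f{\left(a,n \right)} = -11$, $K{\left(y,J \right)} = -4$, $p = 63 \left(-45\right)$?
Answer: $2820$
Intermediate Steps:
$p = -2835$
$q{\left(V \right)} = -4 + V$ ($q{\left(V \right)} = V - 4 = -4 + V$)
$q{\left(f{\left(-5,-10 \right)} \right)} - p = \left(-4 - 11\right) - -2835 = -15 + 2835 = 2820$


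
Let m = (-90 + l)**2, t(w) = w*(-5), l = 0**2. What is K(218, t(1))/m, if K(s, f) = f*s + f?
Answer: -73/540 ≈ -0.13519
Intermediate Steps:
l = 0
t(w) = -5*w
m = 8100 (m = (-90 + 0)**2 = (-90)**2 = 8100)
K(s, f) = f + f*s
K(218, t(1))/m = ((-5*1)*(1 + 218))/8100 = -5*219*(1/8100) = -1095*1/8100 = -73/540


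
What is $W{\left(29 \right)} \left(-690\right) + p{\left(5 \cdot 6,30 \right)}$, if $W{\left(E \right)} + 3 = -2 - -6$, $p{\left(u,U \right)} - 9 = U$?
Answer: $-651$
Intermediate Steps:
$p{\left(u,U \right)} = 9 + U$
$W{\left(E \right)} = 1$ ($W{\left(E \right)} = -3 - -4 = -3 + \left(-2 + 6\right) = -3 + 4 = 1$)
$W{\left(29 \right)} \left(-690\right) + p{\left(5 \cdot 6,30 \right)} = 1 \left(-690\right) + \left(9 + 30\right) = -690 + 39 = -651$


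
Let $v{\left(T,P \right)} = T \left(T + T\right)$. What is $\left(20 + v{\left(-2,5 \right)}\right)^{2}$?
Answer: $784$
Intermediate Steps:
$v{\left(T,P \right)} = 2 T^{2}$ ($v{\left(T,P \right)} = T 2 T = 2 T^{2}$)
$\left(20 + v{\left(-2,5 \right)}\right)^{2} = \left(20 + 2 \left(-2\right)^{2}\right)^{2} = \left(20 + 2 \cdot 4\right)^{2} = \left(20 + 8\right)^{2} = 28^{2} = 784$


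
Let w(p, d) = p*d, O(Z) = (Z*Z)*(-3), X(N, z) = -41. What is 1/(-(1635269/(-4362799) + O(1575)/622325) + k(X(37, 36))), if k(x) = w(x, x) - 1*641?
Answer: 108603155507/114286684670822 ≈ 0.00095027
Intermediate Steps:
O(Z) = -3*Z**2 (O(Z) = Z**2*(-3) = -3*Z**2)
w(p, d) = d*p
k(x) = -641 + x**2 (k(x) = x*x - 1*641 = x**2 - 641 = -641 + x**2)
1/(-(1635269/(-4362799) + O(1575)/622325) + k(X(37, 36))) = 1/(-(1635269/(-4362799) - 3*1575**2/622325) + (-641 + (-41)**2)) = 1/(-(1635269*(-1/4362799) - 3*2480625*(1/622325)) + (-641 + 1681)) = 1/(-(-1635269/4362799 - 7441875*1/622325) + 1040) = 1/(-(-1635269/4362799 - 297675/24893) + 1040) = 1/(-1*(-1339402943542/108603155507) + 1040) = 1/(1339402943542/108603155507 + 1040) = 1/(114286684670822/108603155507) = 108603155507/114286684670822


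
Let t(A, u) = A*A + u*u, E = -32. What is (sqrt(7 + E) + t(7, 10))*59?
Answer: 8791 + 295*I ≈ 8791.0 + 295.0*I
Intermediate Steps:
t(A, u) = A**2 + u**2
(sqrt(7 + E) + t(7, 10))*59 = (sqrt(7 - 32) + (7**2 + 10**2))*59 = (sqrt(-25) + (49 + 100))*59 = (5*I + 149)*59 = (149 + 5*I)*59 = 8791 + 295*I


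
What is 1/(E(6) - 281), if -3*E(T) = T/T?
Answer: -3/844 ≈ -0.0035545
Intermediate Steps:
E(T) = -⅓ (E(T) = -T/(3*T) = -⅓*1 = -⅓)
1/(E(6) - 281) = 1/(-⅓ - 281) = 1/(-844/3) = -3/844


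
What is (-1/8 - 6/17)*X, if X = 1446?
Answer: -46995/68 ≈ -691.10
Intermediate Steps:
(-1/8 - 6/17)*X = (-1/8 - 6/17)*1446 = (-1*⅛ - 6*1/17)*1446 = (-⅛ - 6/17)*1446 = -65/136*1446 = -46995/68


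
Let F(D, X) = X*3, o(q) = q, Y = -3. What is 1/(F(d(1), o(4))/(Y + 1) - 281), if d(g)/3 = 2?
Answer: -1/287 ≈ -0.0034843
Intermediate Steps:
d(g) = 6 (d(g) = 3*2 = 6)
F(D, X) = 3*X
1/(F(d(1), o(4))/(Y + 1) - 281) = 1/((3*4)/(-3 + 1) - 281) = 1/(12/(-2) - 281) = 1/(12*(-½) - 281) = 1/(-6 - 281) = 1/(-287) = -1/287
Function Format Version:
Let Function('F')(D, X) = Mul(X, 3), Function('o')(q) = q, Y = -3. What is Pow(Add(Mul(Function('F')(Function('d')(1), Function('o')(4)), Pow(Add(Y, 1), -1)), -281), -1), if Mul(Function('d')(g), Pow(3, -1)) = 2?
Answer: Rational(-1, 287) ≈ -0.0034843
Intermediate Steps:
Function('d')(g) = 6 (Function('d')(g) = Mul(3, 2) = 6)
Function('F')(D, X) = Mul(3, X)
Pow(Add(Mul(Function('F')(Function('d')(1), Function('o')(4)), Pow(Add(Y, 1), -1)), -281), -1) = Pow(Add(Mul(Mul(3, 4), Pow(Add(-3, 1), -1)), -281), -1) = Pow(Add(Mul(12, Pow(-2, -1)), -281), -1) = Pow(Add(Mul(12, Rational(-1, 2)), -281), -1) = Pow(Add(-6, -281), -1) = Pow(-287, -1) = Rational(-1, 287)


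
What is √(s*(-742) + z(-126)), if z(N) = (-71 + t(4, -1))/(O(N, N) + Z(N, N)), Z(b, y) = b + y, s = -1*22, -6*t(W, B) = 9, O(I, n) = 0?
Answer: √115184174/84 ≈ 127.77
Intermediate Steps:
t(W, B) = -3/2 (t(W, B) = -⅙*9 = -3/2)
s = -22
z(N) = -145/(4*N) (z(N) = (-71 - 3/2)/(0 + (N + N)) = -145/(2*(0 + 2*N)) = -145*1/(2*N)/2 = -145/(4*N))
√(s*(-742) + z(-126)) = √(-22*(-742) - 145/4/(-126)) = √(16324 - 145/4*(-1/126)) = √(16324 + 145/504) = √(8227441/504) = √115184174/84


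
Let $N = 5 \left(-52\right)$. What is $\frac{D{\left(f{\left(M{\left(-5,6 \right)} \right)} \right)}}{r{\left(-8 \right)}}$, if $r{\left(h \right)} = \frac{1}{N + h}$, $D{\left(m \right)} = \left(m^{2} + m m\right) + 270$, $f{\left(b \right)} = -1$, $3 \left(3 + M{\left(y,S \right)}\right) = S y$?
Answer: $-72896$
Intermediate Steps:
$M{\left(y,S \right)} = -3 + \frac{S y}{3}$
$N = -260$
$D{\left(m \right)} = 270 + 2 m^{2}$ ($D{\left(m \right)} = \left(m^{2} + m^{2}\right) + 270 = 2 m^{2} + 270 = 270 + 2 m^{2}$)
$r{\left(h \right)} = \frac{1}{-260 + h}$
$\frac{D{\left(f{\left(M{\left(-5,6 \right)} \right)} \right)}}{r{\left(-8 \right)}} = \frac{270 + 2 \left(-1\right)^{2}}{\frac{1}{-260 - 8}} = \frac{270 + 2 \cdot 1}{\frac{1}{-268}} = \frac{270 + 2}{- \frac{1}{268}} = 272 \left(-268\right) = -72896$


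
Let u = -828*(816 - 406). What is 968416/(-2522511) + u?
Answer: -856343002696/2522511 ≈ -3.3948e+5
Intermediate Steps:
u = -339480 (u = -828*410 = -339480)
968416/(-2522511) + u = 968416/(-2522511) - 339480 = 968416*(-1/2522511) - 339480 = -968416/2522511 - 339480 = -856343002696/2522511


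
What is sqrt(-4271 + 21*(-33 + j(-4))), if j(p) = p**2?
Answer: 2*I*sqrt(1157) ≈ 68.029*I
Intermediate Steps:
sqrt(-4271 + 21*(-33 + j(-4))) = sqrt(-4271 + 21*(-33 + (-4)**2)) = sqrt(-4271 + 21*(-33 + 16)) = sqrt(-4271 + 21*(-17)) = sqrt(-4271 - 357) = sqrt(-4628) = 2*I*sqrt(1157)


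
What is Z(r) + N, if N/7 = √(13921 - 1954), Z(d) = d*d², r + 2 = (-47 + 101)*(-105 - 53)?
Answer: -621524017304 + 7*√11967 ≈ -6.2152e+11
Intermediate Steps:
r = -8534 (r = -2 + (-47 + 101)*(-105 - 53) = -2 + 54*(-158) = -2 - 8532 = -8534)
Z(d) = d³
N = 7*√11967 (N = 7*√(13921 - 1954) = 7*√11967 ≈ 765.76)
Z(r) + N = (-8534)³ + 7*√11967 = -621524017304 + 7*√11967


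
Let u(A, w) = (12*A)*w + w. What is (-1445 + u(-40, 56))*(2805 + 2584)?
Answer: -152341641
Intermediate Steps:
u(A, w) = w + 12*A*w (u(A, w) = 12*A*w + w = w + 12*A*w)
(-1445 + u(-40, 56))*(2805 + 2584) = (-1445 + 56*(1 + 12*(-40)))*(2805 + 2584) = (-1445 + 56*(1 - 480))*5389 = (-1445 + 56*(-479))*5389 = (-1445 - 26824)*5389 = -28269*5389 = -152341641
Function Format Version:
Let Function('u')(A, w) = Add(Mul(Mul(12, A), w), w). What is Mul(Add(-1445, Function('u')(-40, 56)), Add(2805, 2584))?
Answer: -152341641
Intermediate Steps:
Function('u')(A, w) = Add(w, Mul(12, A, w)) (Function('u')(A, w) = Add(Mul(12, A, w), w) = Add(w, Mul(12, A, w)))
Mul(Add(-1445, Function('u')(-40, 56)), Add(2805, 2584)) = Mul(Add(-1445, Mul(56, Add(1, Mul(12, -40)))), Add(2805, 2584)) = Mul(Add(-1445, Mul(56, Add(1, -480))), 5389) = Mul(Add(-1445, Mul(56, -479)), 5389) = Mul(Add(-1445, -26824), 5389) = Mul(-28269, 5389) = -152341641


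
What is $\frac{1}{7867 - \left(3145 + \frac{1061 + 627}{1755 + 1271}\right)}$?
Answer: $\frac{1513}{7143542} \approx 0.0002118$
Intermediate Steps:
$\frac{1}{7867 - \left(3145 + \frac{1061 + 627}{1755 + 1271}\right)} = \frac{1}{7867 - \left(3145 + \frac{1688}{3026}\right)} = \frac{1}{7867 - \left(3145 + 1688 \cdot \frac{1}{3026}\right)} = \frac{1}{7867 - \frac{4759229}{1513}} = \frac{1}{\frac{7143542}{1513}} = \frac{1513}{7143542}$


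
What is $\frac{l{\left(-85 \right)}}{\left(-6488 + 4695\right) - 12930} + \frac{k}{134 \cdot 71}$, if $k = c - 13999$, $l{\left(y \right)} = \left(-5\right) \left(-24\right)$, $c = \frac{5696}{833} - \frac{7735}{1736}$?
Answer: $- \frac{42807072711499}{28937175711248} \approx -1.4793$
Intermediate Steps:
$c = \frac{492143}{206584}$ ($c = 5696 \cdot \frac{1}{833} - \frac{1105}{248} = \frac{5696}{833} - \frac{1105}{248} = \frac{492143}{206584} \approx 2.3823$)
$l{\left(y \right)} = 120$
$k = - \frac{2891477273}{206584}$ ($k = \frac{492143}{206584} - 13999 = - \frac{2891477273}{206584} \approx -13997.0$)
$\frac{l{\left(-85 \right)}}{\left(-6488 + 4695\right) - 12930} + \frac{k}{134 \cdot 71} = \frac{120}{\left(-6488 + 4695\right) - 12930} - \frac{2891477273}{206584 \cdot 134 \cdot 71} = \frac{120}{-1793 - 12930} - \frac{2891477273}{206584 \cdot 9514} = \frac{120}{-14723} - \frac{2891477273}{1965440176} = 120 \left(- \frac{1}{14723}\right) - \frac{2891477273}{1965440176} = - \frac{120}{14723} - \frac{2891477273}{1965440176} = - \frac{42807072711499}{28937175711248}$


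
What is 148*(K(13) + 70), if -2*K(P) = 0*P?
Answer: 10360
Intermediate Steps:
K(P) = 0 (K(P) = -0*P = -1/2*0 = 0)
148*(K(13) + 70) = 148*(0 + 70) = 148*70 = 10360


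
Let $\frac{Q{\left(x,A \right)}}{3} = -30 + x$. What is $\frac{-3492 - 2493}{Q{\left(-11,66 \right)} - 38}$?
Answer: $\frac{855}{23} \approx 37.174$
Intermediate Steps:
$Q{\left(x,A \right)} = -90 + 3 x$ ($Q{\left(x,A \right)} = 3 \left(-30 + x\right) = -90 + 3 x$)
$\frac{-3492 - 2493}{Q{\left(-11,66 \right)} - 38} = \frac{-3492 - 2493}{\left(-90 + 3 \left(-11\right)\right) - 38} = - \frac{5985}{\left(-90 - 33\right) - 38} = - \frac{5985}{-123 - 38} = - \frac{5985}{-161} = \left(-5985\right) \left(- \frac{1}{161}\right) = \frac{855}{23}$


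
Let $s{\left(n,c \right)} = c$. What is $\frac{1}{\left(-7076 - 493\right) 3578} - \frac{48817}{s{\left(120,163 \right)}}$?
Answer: $- \frac{1322056233757}{4414346766} \approx -299.49$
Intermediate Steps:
$\frac{1}{\left(-7076 - 493\right) 3578} - \frac{48817}{s{\left(120,163 \right)}} = \frac{1}{\left(-7076 - 493\right) 3578} - \frac{48817}{163} = \frac{1}{-7569} \cdot \frac{1}{3578} - \frac{48817}{163} = \left(- \frac{1}{7569}\right) \frac{1}{3578} - \frac{48817}{163} = - \frac{1}{27081882} - \frac{48817}{163} = - \frac{1322056233757}{4414346766}$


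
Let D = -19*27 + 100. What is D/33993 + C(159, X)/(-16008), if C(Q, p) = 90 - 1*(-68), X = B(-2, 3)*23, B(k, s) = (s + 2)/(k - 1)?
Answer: -1997033/90693324 ≈ -0.022020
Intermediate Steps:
B(k, s) = (2 + s)/(-1 + k)
X = -115/3 (X = ((2 + 3)/(-1 - 2))*23 = (5/(-3))*23 = -⅓*5*23 = -5/3*23 = -115/3 ≈ -38.333)
C(Q, p) = 158 (C(Q, p) = 90 + 68 = 158)
D = -413 (D = -513 + 100 = -413)
D/33993 + C(159, X)/(-16008) = -413/33993 + 158/(-16008) = -413*1/33993 + 158*(-1/16008) = -413/33993 - 79/8004 = -1997033/90693324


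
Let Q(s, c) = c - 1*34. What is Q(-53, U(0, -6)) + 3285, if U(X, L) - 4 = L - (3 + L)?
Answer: 3252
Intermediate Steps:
U(X, L) = 1 (U(X, L) = 4 + (L - (3 + L)) = 4 + (L + (-3 - L)) = 4 - 3 = 1)
Q(s, c) = -34 + c (Q(s, c) = c - 34 = -34 + c)
Q(-53, U(0, -6)) + 3285 = (-34 + 1) + 3285 = -33 + 3285 = 3252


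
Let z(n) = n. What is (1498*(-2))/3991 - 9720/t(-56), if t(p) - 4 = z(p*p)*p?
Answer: -121835258/175216873 ≈ -0.69534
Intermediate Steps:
t(p) = 4 + p³ (t(p) = 4 + (p*p)*p = 4 + p²*p = 4 + p³)
(1498*(-2))/3991 - 9720/t(-56) = (1498*(-2))/3991 - 9720/(4 + (-56)³) = -2996*1/3991 - 9720/(4 - 175616) = -2996/3991 - 9720/(-175612) = -2996/3991 - 9720*(-1/175612) = -2996/3991 + 2430/43903 = -121835258/175216873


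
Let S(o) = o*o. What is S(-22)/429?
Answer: 44/39 ≈ 1.1282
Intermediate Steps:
S(o) = o²
S(-22)/429 = (-22)²/429 = 484*(1/429) = 44/39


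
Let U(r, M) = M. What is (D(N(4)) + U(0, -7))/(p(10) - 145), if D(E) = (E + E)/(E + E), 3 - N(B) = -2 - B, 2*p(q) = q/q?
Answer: 12/289 ≈ 0.041523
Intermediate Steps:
p(q) = ½ (p(q) = (q/q)/2 = (½)*1 = ½)
N(B) = 5 + B (N(B) = 3 - (-2 - B) = 3 + (2 + B) = 5 + B)
D(E) = 1 (D(E) = (2*E)/((2*E)) = (2*E)*(1/(2*E)) = 1)
(D(N(4)) + U(0, -7))/(p(10) - 145) = (1 - 7)/(½ - 145) = -6/(-289/2) = -2/289*(-6) = 12/289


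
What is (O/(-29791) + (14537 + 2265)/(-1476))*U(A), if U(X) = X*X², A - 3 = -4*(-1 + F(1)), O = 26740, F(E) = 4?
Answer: 21870673191/2442862 ≈ 8952.9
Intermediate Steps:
A = -9 (A = 3 - 4*(-1 + 4) = 3 - 4*3 = 3 - 12 = -9)
U(X) = X³
(O/(-29791) + (14537 + 2265)/(-1476))*U(A) = (26740/(-29791) + (14537 + 2265)/(-1476))*(-9)³ = (26740*(-1/29791) + 16802*(-1/1476))*(-729) = (-26740/29791 - 8401/738)*(-729) = -270008311/21985758*(-729) = 21870673191/2442862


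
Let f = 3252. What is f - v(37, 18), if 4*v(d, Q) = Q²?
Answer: 3171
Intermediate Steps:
v(d, Q) = Q²/4
f - v(37, 18) = 3252 - 18²/4 = 3252 - 324/4 = 3252 - 1*81 = 3252 - 81 = 3171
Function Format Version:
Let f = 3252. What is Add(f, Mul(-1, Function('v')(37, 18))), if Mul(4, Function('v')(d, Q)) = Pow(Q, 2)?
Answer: 3171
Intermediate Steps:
Function('v')(d, Q) = Mul(Rational(1, 4), Pow(Q, 2))
Add(f, Mul(-1, Function('v')(37, 18))) = Add(3252, Mul(-1, Mul(Rational(1, 4), Pow(18, 2)))) = Add(3252, Mul(-1, Mul(Rational(1, 4), 324))) = Add(3252, Mul(-1, 81)) = Add(3252, -81) = 3171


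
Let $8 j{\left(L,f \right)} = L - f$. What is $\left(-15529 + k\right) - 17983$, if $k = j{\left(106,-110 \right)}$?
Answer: $-33485$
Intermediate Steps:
$j{\left(L,f \right)} = - \frac{f}{8} + \frac{L}{8}$ ($j{\left(L,f \right)} = \frac{L - f}{8} = - \frac{f}{8} + \frac{L}{8}$)
$k = 27$ ($k = \left(- \frac{1}{8}\right) \left(-110\right) + \frac{1}{8} \cdot 106 = \frac{55}{4} + \frac{53}{4} = 27$)
$\left(-15529 + k\right) - 17983 = \left(-15529 + 27\right) - 17983 = -15502 - 17983 = -33485$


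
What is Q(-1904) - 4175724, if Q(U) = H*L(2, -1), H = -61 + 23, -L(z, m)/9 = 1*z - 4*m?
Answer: -4173672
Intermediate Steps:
L(z, m) = -9*z + 36*m (L(z, m) = -9*(1*z - 4*m) = -9*(z - 4*m) = -9*z + 36*m)
H = -38
Q(U) = 2052 (Q(U) = -38*(-9*2 + 36*(-1)) = -38*(-18 - 36) = -38*(-54) = 2052)
Q(-1904) - 4175724 = 2052 - 4175724 = -4173672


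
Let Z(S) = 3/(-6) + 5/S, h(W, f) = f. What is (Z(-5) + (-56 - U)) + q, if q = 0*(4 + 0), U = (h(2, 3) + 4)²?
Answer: -213/2 ≈ -106.50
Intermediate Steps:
U = 49 (U = (3 + 4)² = 7² = 49)
Z(S) = -½ + 5/S (Z(S) = 3*(-⅙) + 5/S = -½ + 5/S)
q = 0 (q = 0*4 = 0)
(Z(-5) + (-56 - U)) + q = ((½)*(10 - 1*(-5))/(-5) + (-56 - 1*49)) + 0 = ((½)*(-⅕)*(10 + 5) + (-56 - 49)) + 0 = ((½)*(-⅕)*15 - 105) + 0 = (-3/2 - 105) + 0 = -213/2 + 0 = -213/2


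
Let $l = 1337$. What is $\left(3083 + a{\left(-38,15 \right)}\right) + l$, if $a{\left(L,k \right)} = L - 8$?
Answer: $4374$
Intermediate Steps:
$a{\left(L,k \right)} = -8 + L$ ($a{\left(L,k \right)} = L - 8 = -8 + L$)
$\left(3083 + a{\left(-38,15 \right)}\right) + l = \left(3083 - 46\right) + 1337 = 3037 + 1337 = 4374$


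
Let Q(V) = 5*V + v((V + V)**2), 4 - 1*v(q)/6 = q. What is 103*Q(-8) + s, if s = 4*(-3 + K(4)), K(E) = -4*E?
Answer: -159932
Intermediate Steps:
s = -76 (s = 4*(-3 - 4*4) = 4*(-3 - 16) = 4*(-19) = -76)
v(q) = 24 - 6*q
Q(V) = 24 - 24*V**2 + 5*V (Q(V) = 5*V + (24 - 6*(V + V)**2) = 5*V + (24 - 6*4*V**2) = 5*V + (24 - 24*V**2) = 24 - 24*V**2 + 5*V)
103*Q(-8) + s = 103*(24 - 24*(-8)**2 + 5*(-8)) - 76 = 103*(24 - 24*64 - 40) - 76 = 103*(24 - 1536 - 40) - 76 = 103*(-1552) - 76 = -159856 - 76 = -159932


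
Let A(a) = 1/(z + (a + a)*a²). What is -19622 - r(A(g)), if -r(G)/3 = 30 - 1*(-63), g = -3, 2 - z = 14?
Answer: -19343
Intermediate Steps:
z = -12 (z = 2 - 1*14 = 2 - 14 = -12)
A(a) = 1/(-12 + 2*a³) (A(a) = 1/(-12 + (a + a)*a²) = 1/(-12 + (2*a)*a²) = 1/(-12 + 2*a³))
r(G) = -279 (r(G) = -3*(30 - 1*(-63)) = -3*(30 + 63) = -3*93 = -279)
-19622 - r(A(g)) = -19622 - 1*(-279) = -19622 + 279 = -19343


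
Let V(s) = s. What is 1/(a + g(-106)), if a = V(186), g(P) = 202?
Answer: 1/388 ≈ 0.0025773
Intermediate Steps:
a = 186
1/(a + g(-106)) = 1/(186 + 202) = 1/388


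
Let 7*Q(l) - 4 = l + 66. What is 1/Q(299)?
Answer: 7/369 ≈ 0.018970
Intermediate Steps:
Q(l) = 10 + l/7 (Q(l) = 4/7 + (l + 66)/7 = 4/7 + (66 + l)/7 = 4/7 + (66/7 + l/7) = 10 + l/7)
1/Q(299) = 1/(10 + (1/7)*299) = 1/(10 + 299/7) = 1/(369/7) = 7/369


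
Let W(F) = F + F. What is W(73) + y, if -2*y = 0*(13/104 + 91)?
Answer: 146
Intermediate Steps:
y = 0 (y = -0*(13/104 + 91) = -0*(13*(1/104) + 91) = -0*(⅛ + 91) = -0*729/8 = -½*0 = 0)
W(F) = 2*F
W(73) + y = 2*73 + 0 = 146 + 0 = 146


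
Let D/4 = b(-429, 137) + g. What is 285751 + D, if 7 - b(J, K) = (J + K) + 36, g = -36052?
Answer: 142595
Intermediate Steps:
b(J, K) = -29 - J - K (b(J, K) = 7 - ((J + K) + 36) = 7 - (36 + J + K) = 7 + (-36 - J - K) = -29 - J - K)
D = -143156 (D = 4*((-29 - 1*(-429) - 1*137) - 36052) = 4*((-29 + 429 - 137) - 36052) = 4*(263 - 36052) = 4*(-35789) = -143156)
285751 + D = 285751 - 143156 = 142595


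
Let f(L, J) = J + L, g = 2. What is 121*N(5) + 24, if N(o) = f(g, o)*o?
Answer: 4259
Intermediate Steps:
N(o) = o*(2 + o) (N(o) = (o + 2)*o = (2 + o)*o = o*(2 + o))
121*N(5) + 24 = 121*(5*(2 + 5)) + 24 = 121*(5*7) + 24 = 121*35 + 24 = 4235 + 24 = 4259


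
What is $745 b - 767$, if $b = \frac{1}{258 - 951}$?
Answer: $- \frac{532276}{693} \approx -768.08$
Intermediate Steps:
$b = - \frac{1}{693}$ ($b = \frac{1}{-693} = - \frac{1}{693} \approx -0.001443$)
$745 b - 767 = 745 \left(- \frac{1}{693}\right) - 767 = - \frac{745}{693} - 767 = - \frac{532276}{693}$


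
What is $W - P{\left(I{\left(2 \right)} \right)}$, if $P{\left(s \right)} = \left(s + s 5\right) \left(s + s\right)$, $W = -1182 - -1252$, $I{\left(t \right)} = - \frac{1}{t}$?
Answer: $67$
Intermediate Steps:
$W = 70$ ($W = -1182 + 1252 = 70$)
$P{\left(s \right)} = 12 s^{2}$ ($P{\left(s \right)} = \left(s + 5 s\right) 2 s = 6 s 2 s = 12 s^{2}$)
$W - P{\left(I{\left(2 \right)} \right)} = 70 - 12 \left(- \frac{1}{2}\right)^{2} = 70 - 12 \cdot \frac{1}{4} = 70 - 3 = 67$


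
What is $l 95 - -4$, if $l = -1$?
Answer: $-91$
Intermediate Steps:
$l 95 - -4 = \left(-1\right) 95 - -4 = -95 + 4 = -91$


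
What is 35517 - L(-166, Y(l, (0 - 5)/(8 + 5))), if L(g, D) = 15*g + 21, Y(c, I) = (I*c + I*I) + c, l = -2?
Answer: 37986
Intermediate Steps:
Y(c, I) = c + I**2 + I*c (Y(c, I) = (I*c + I**2) + c = (I**2 + I*c) + c = c + I**2 + I*c)
L(g, D) = 21 + 15*g
35517 - L(-166, Y(l, (0 - 5)/(8 + 5))) = 35517 - (21 + 15*(-166)) = 35517 - (21 - 2490) = 35517 - 1*(-2469) = 35517 + 2469 = 37986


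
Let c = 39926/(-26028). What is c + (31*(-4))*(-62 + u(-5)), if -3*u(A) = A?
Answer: 97342109/13014 ≈ 7479.8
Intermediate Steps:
c = -19963/13014 (c = 39926*(-1/26028) = -19963/13014 ≈ -1.5340)
u(A) = -A/3
c + (31*(-4))*(-62 + u(-5)) = -19963/13014 + (31*(-4))*(-62 - ⅓*(-5)) = -19963/13014 - 124*(-62 + 5/3) = -19963/13014 - 124*(-181/3) = -19963/13014 + 22444/3 = 97342109/13014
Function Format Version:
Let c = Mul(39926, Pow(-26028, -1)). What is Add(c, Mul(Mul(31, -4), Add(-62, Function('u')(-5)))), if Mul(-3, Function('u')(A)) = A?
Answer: Rational(97342109, 13014) ≈ 7479.8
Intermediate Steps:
c = Rational(-19963, 13014) (c = Mul(39926, Rational(-1, 26028)) = Rational(-19963, 13014) ≈ -1.5340)
Function('u')(A) = Mul(Rational(-1, 3), A)
Add(c, Mul(Mul(31, -4), Add(-62, Function('u')(-5)))) = Add(Rational(-19963, 13014), Mul(Mul(31, -4), Add(-62, Mul(Rational(-1, 3), -5)))) = Add(Rational(-19963, 13014), Mul(-124, Add(-62, Rational(5, 3)))) = Add(Rational(-19963, 13014), Mul(-124, Rational(-181, 3))) = Add(Rational(-19963, 13014), Rational(22444, 3)) = Rational(97342109, 13014)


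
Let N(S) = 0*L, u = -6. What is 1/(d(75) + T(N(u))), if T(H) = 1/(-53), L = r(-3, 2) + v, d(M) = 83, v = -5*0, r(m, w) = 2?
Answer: 53/4398 ≈ 0.012051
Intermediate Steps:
v = 0
L = 2 (L = 2 + 0 = 2)
N(S) = 0 (N(S) = 0*2 = 0)
T(H) = -1/53
1/(d(75) + T(N(u))) = 1/(83 - 1/53) = 1/(4398/53) = 53/4398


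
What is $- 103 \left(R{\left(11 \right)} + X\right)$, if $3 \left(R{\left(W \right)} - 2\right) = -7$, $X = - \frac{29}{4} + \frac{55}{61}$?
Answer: $\frac{503773}{732} \approx 688.21$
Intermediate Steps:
$X = - \frac{1549}{244}$ ($X = \left(-29\right) \frac{1}{4} + 55 \cdot \frac{1}{61} = - \frac{29}{4} + \frac{55}{61} = - \frac{1549}{244} \approx -6.3484$)
$R{\left(W \right)} = - \frac{1}{3}$ ($R{\left(W \right)} = 2 + \frac{1}{3} \left(-7\right) = 2 - \frac{7}{3} = - \frac{1}{3}$)
$- 103 \left(R{\left(11 \right)} + X\right) = - 103 \left(- \frac{1}{3} - \frac{1549}{244}\right) = \left(-103\right) \left(- \frac{4891}{732}\right) = \frac{503773}{732}$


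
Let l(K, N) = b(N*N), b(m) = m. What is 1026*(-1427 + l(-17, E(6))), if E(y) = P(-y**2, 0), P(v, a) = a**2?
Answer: -1464102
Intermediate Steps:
E(y) = 0 (E(y) = 0**2 = 0)
l(K, N) = N**2 (l(K, N) = N*N = N**2)
1026*(-1427 + l(-17, E(6))) = 1026*(-1427 + 0**2) = 1026*(-1427 + 0) = 1026*(-1427) = -1464102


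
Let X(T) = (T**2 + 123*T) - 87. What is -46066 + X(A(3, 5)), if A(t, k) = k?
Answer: -45513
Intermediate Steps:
X(T) = -87 + T**2 + 123*T
-46066 + X(A(3, 5)) = -46066 + (-87 + 5**2 + 123*5) = -46066 + (-87 + 25 + 615) = -46066 + 553 = -45513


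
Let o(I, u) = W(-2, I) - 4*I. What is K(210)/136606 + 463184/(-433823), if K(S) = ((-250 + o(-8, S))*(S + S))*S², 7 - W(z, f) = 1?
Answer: -851770215092752/29631412369 ≈ -28746.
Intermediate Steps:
W(z, f) = 6 (W(z, f) = 7 - 1*1 = 7 - 1 = 6)
o(I, u) = 6 - 4*I
K(S) = -424*S³ (K(S) = ((-250 + (6 - 4*(-8)))*(S + S))*S² = ((-250 + (6 + 32))*(2*S))*S² = ((-250 + 38)*(2*S))*S² = (-424*S)*S² = -424*S³)
K(210)/136606 + 463184/(-433823) = -424*210³/136606 + 463184/(-433823) = -424*9261000*(1/136606) + 463184*(-1/433823) = -3926664000*1/136606 - 463184/433823 = -1963332000/68303 - 463184/433823 = -851770215092752/29631412369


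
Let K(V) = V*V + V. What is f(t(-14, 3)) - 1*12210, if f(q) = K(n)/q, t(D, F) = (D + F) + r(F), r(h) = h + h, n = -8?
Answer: -61106/5 ≈ -12221.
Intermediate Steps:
K(V) = V + V² (K(V) = V² + V = V + V²)
r(h) = 2*h
t(D, F) = D + 3*F (t(D, F) = (D + F) + 2*F = D + 3*F)
f(q) = 56/q (f(q) = (-8*(1 - 8))/q = (-8*(-7))/q = 56/q)
f(t(-14, 3)) - 1*12210 = 56/(-14 + 3*3) - 1*12210 = 56/(-14 + 9) - 12210 = 56/(-5) - 12210 = 56*(-⅕) - 12210 = -56/5 - 12210 = -61106/5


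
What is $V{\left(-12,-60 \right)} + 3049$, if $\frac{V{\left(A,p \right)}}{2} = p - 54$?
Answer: $2821$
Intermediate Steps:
$V{\left(A,p \right)} = -108 + 2 p$ ($V{\left(A,p \right)} = 2 \left(p - 54\right) = 2 \left(-54 + p\right) = -108 + 2 p$)
$V{\left(-12,-60 \right)} + 3049 = \left(-108 + 2 \left(-60\right)\right) + 3049 = \left(-108 - 120\right) + 3049 = -228 + 3049 = 2821$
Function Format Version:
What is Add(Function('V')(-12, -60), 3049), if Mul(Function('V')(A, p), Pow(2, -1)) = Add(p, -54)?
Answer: 2821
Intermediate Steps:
Function('V')(A, p) = Add(-108, Mul(2, p)) (Function('V')(A, p) = Mul(2, Add(p, -54)) = Mul(2, Add(-54, p)) = Add(-108, Mul(2, p)))
Add(Function('V')(-12, -60), 3049) = Add(Add(-108, Mul(2, -60)), 3049) = Add(Add(-108, -120), 3049) = Add(-228, 3049) = 2821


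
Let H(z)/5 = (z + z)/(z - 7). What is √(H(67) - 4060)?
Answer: I*√145758/6 ≈ 63.63*I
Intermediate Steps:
H(z) = 10*z/(-7 + z) (H(z) = 5*((z + z)/(z - 7)) = 5*((2*z)/(-7 + z)) = 5*(2*z/(-7 + z)) = 10*z/(-7 + z))
√(H(67) - 4060) = √(10*67/(-7 + 67) - 4060) = √(10*67/60 - 4060) = √(10*67*(1/60) - 4060) = √(67/6 - 4060) = √(-24293/6) = I*√145758/6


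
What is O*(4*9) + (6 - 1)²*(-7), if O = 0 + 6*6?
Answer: 1121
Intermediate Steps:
O = 36 (O = 0 + 36 = 36)
O*(4*9) + (6 - 1)²*(-7) = 36*(4*9) + (6 - 1)²*(-7) = 36*36 + 5²*(-7) = 1296 + 25*(-7) = 1296 - 175 = 1121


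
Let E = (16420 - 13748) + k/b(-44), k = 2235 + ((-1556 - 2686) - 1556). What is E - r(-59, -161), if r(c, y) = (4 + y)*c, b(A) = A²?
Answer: -12763739/1936 ≈ -6592.8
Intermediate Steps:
k = -3563 (k = 2235 + (-4242 - 1556) = 2235 - 5798 = -3563)
r(c, y) = c*(4 + y)
E = 5169429/1936 (E = (16420 - 13748) - 3563/((-44)²) = 2672 - 3563/1936 = 5169429/1936 ≈ 2670.2)
E - r(-59, -161) = 5169429/1936 - (-59)*(4 - 161) = 5169429/1936 - (-59)*(-157) = 5169429/1936 - 1*9263 = 5169429/1936 - 9263 = -12763739/1936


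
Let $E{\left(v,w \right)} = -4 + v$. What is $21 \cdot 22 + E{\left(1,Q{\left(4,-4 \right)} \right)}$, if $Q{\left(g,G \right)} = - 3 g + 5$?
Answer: $459$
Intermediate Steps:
$Q{\left(g,G \right)} = 5 - 3 g$
$21 \cdot 22 + E{\left(1,Q{\left(4,-4 \right)} \right)} = 21 \cdot 22 + \left(-4 + 1\right) = 462 - 3 = 459$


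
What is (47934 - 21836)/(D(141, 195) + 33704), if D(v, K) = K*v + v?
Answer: 13049/30670 ≈ 0.42546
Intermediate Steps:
D(v, K) = v + K*v
(47934 - 21836)/(D(141, 195) + 33704) = (47934 - 21836)/(141*(1 + 195) + 33704) = 26098/(141*196 + 33704) = 26098/(27636 + 33704) = 26098/61340 = 26098*(1/61340) = 13049/30670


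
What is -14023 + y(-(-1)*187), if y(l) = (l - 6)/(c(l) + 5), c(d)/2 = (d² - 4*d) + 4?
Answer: -959944284/68455 ≈ -14023.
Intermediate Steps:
c(d) = 8 - 8*d + 2*d² (c(d) = 2*((d² - 4*d) + 4) = 2*(4 + d² - 4*d) = 8 - 8*d + 2*d²)
y(l) = (-6 + l)/(13 - 8*l + 2*l²) (y(l) = (l - 6)/((8 - 8*l + 2*l²) + 5) = (-6 + l)/(13 - 8*l + 2*l²))
-14023 + y(-(-1)*187) = -14023 + (-6 - (-1)*187)/(13 - (-8)*(-1*187) + 2*(-(-1)*187)²) = -14023 + (-6 - 1*(-187))/(13 - (-8)*(-187) + 2*(-1*(-187))²) = -14023 + (-6 + 187)/(13 - 8*187 + 2*187²) = -14023 + 181/(13 - 1496 + 2*34969) = -14023 + 181/(13 - 1496 + 69938) = -14023 + 181/68455 = -959944284/68455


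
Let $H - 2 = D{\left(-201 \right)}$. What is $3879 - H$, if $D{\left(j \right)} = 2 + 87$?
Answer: $3788$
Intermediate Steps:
$D{\left(j \right)} = 89$
$H = 91$ ($H = 2 + 89 = 91$)
$3879 - H = 3879 - 91 = 3788$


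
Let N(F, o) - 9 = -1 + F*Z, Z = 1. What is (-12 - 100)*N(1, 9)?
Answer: -1008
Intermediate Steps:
N(F, o) = 8 + F (N(F, o) = 9 + (-1 + F*1) = 9 + (-1 + F) = 8 + F)
(-12 - 100)*N(1, 9) = (-12 - 100)*(8 + 1) = -112*9 = -1008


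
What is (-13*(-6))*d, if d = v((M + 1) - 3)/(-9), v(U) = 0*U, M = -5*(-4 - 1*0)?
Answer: 0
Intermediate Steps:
M = 20 (M = -5*(-4 + 0) = -5*(-4) = 20)
v(U) = 0
d = 0 (d = 0/(-9) = 0*(-1/9) = 0)
(-13*(-6))*d = -13*(-6)*0 = 78*0 = 0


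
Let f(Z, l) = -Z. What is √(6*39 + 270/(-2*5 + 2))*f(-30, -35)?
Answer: 45*√89 ≈ 424.53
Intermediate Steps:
√(6*39 + 270/(-2*5 + 2))*f(-30, -35) = √(6*39 + 270/(-2*5 + 2))*(-1*(-30)) = √(234 + 270/(-10 + 2))*30 = √(234 + 270/(-8))*30 = √(234 + 270*(-⅛))*30 = √(234 - 135/4)*30 = √(801/4)*30 = (3*√89/2)*30 = 45*√89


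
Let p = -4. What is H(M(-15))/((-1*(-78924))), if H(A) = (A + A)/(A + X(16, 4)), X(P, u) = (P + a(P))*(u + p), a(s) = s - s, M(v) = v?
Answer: 1/39462 ≈ 2.5341e-5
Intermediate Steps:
a(s) = 0
X(P, u) = P*(-4 + u) (X(P, u) = (P + 0)*(u - 4) = P*(-4 + u))
H(A) = 2 (H(A) = (A + A)/(A + 16*(-4 + 4)) = (2*A)/(A + 16*0) = (2*A)/(A + 0) = (2*A)/A = 2)
H(M(-15))/((-1*(-78924))) = 2/((-1*(-78924))) = 2/78924 = 2*(1/78924) = 1/39462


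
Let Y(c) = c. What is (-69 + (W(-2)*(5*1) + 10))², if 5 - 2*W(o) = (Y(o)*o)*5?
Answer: 37249/4 ≈ 9312.3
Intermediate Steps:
W(o) = 5/2 - 5*o²/2 (W(o) = 5/2 - o*o*5/2 = 5/2 - o²*5/2 = 5/2 - 5*o²/2)
(-69 + (W(-2)*(5*1) + 10))² = (-69 + ((5/2 - 5/2*(-2)²)*(5*1) + 10))² = (-69 + ((5/2 - 5/2*4)*5 + 10))² = (-69 + ((5/2 - 10)*5 + 10))² = (-69 + (-15/2*5 + 10))² = (-69 + (-75/2 + 10))² = (-69 - 55/2)² = (-193/2)² = 37249/4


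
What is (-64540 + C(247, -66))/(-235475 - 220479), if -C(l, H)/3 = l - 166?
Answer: 64783/455954 ≈ 0.14208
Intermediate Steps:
C(l, H) = 498 - 3*l (C(l, H) = -3*(l - 166) = -3*(-166 + l) = 498 - 3*l)
(-64540 + C(247, -66))/(-235475 - 220479) = (-64540 + (498 - 3*247))/(-235475 - 220479) = (-64540 + (498 - 741))/(-455954) = (-64540 - 243)*(-1/455954) = -64783*(-1/455954) = 64783/455954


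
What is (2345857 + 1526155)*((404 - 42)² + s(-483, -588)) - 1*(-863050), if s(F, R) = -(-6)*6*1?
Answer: 507544196010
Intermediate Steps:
s(F, R) = 36 (s(F, R) = -6*(-6)*1 = 36*1 = 36)
(2345857 + 1526155)*((404 - 42)² + s(-483, -588)) - 1*(-863050) = (2345857 + 1526155)*((404 - 42)² + 36) - 1*(-863050) = 3872012*(362² + 36) + 863050 = 3872012*(131044 + 36) + 863050 = 3872012*131080 + 863050 = 507543332960 + 863050 = 507544196010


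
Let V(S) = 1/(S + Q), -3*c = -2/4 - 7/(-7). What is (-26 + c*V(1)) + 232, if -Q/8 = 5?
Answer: 48205/234 ≈ 206.00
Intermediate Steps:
Q = -40 (Q = -8*5 = -40)
c = -⅙ (c = -(-2/4 - 7/(-7))/3 = -(-2*¼ - 7*(-⅐))/3 = -(-½ + 1)/3 = -⅓*½ = -⅙ ≈ -0.16667)
V(S) = 1/(-40 + S) (V(S) = 1/(S - 40) = 1/(-40 + S))
(-26 + c*V(1)) + 232 = (-26 - 1/(6*(-40 + 1))) + 232 = (-26 - ⅙/(-39)) + 232 = (-26 - ⅙*(-1/39)) + 232 = (-26 + 1/234) + 232 = -6083/234 + 232 = 48205/234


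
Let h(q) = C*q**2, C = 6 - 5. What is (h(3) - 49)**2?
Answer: 1600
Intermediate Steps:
C = 1
h(q) = q**2 (h(q) = 1*q**2 = q**2)
(h(3) - 49)**2 = (3**2 - 49)**2 = (9 - 49)**2 = (-40)**2 = 1600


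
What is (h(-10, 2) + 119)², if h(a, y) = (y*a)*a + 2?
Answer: 103041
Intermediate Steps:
h(a, y) = 2 + y*a² (h(a, y) = (a*y)*a + 2 = y*a² + 2 = 2 + y*a²)
(h(-10, 2) + 119)² = ((2 + 2*(-10)²) + 119)² = ((2 + 2*100) + 119)² = ((2 + 200) + 119)² = (202 + 119)² = 321² = 103041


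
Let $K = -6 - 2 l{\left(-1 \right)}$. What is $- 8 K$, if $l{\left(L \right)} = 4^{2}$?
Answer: $304$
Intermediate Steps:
$l{\left(L \right)} = 16$
$K = -38$ ($K = -6 - 32 = -38$)
$- 8 K = \left(-8\right) \left(-38\right) = 304$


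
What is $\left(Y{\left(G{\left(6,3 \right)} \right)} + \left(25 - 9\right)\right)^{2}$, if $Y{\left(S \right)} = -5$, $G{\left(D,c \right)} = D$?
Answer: $121$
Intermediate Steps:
$\left(Y{\left(G{\left(6,3 \right)} \right)} + \left(25 - 9\right)\right)^{2} = \left(-5 + \left(25 - 9\right)\right)^{2} = \left(-5 + 16\right)^{2} = 11^{2} = 121$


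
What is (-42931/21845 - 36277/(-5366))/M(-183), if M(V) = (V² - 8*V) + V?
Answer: 187367773/1358582929300 ≈ 0.00013791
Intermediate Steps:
M(V) = V² - 7*V
(-42931/21845 - 36277/(-5366))/M(-183) = (-42931/21845 - 36277/(-5366))/((-183*(-7 - 183))) = (-42931*1/21845 - 36277*(-1/5366))/((-183*(-190))) = (-42931/21845 + 36277/5366)/34770 = (562103319/117220270)*(1/34770) = 187367773/1358582929300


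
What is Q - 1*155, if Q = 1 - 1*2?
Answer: -156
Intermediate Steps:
Q = -1 (Q = 1 - 2 = -1)
Q - 1*155 = -1 - 1*155 = -1 - 155 = -156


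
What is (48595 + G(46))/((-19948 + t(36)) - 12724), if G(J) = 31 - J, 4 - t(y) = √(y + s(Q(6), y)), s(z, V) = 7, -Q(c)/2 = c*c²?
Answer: -226715920/152456883 + 6940*√43/152456883 ≈ -1.4868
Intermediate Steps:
Q(c) = -2*c³ (Q(c) = -2*c*c² = -2*c³)
t(y) = 4 - √(7 + y) (t(y) = 4 - √(y + 7) = 4 - √(7 + y))
(48595 + G(46))/((-19948 + t(36)) - 12724) = (48595 + (31 - 1*46))/((-19948 + (4 - √(7 + 36))) - 12724) = (48595 + (31 - 46))/((-19948 + (4 - √43)) - 12724) = (48595 - 15)/((-19944 - √43) - 12724) = 48580/(-32668 - √43)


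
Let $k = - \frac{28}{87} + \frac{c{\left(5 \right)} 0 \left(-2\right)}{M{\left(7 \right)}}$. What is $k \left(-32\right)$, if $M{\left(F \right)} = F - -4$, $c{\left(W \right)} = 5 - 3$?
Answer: $\frac{896}{87} \approx 10.299$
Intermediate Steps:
$c{\left(W \right)} = 2$ ($c{\left(W \right)} = 5 - 3 = 2$)
$M{\left(F \right)} = 4 + F$ ($M{\left(F \right)} = F + 4 = 4 + F$)
$k = - \frac{28}{87}$ ($k = - \frac{28}{87} + \frac{2 \cdot 0 \left(-2\right)}{4 + 7} = \left(-28\right) \frac{1}{87} + \frac{0 \left(-2\right)}{11} = - \frac{28}{87} + 0 \cdot \frac{1}{11} = - \frac{28}{87} + 0 = - \frac{28}{87} \approx -0.32184$)
$k \left(-32\right) = \left(- \frac{28}{87}\right) \left(-32\right) = \frac{896}{87}$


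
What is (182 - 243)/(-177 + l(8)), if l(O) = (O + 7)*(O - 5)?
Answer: 61/132 ≈ 0.46212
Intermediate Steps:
l(O) = (-5 + O)*(7 + O) (l(O) = (7 + O)*(-5 + O) = (-5 + O)*(7 + O))
(182 - 243)/(-177 + l(8)) = (182 - 243)/(-177 + (-35 + 8**2 + 2*8)) = -61/(-177 + (-35 + 64 + 16)) = -61/(-177 + 45) = -61/(-132) = -61*(-1/132) = 61/132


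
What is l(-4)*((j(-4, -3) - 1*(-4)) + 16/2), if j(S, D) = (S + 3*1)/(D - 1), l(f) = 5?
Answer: 245/4 ≈ 61.250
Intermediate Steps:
j(S, D) = (3 + S)/(-1 + D) (j(S, D) = (S + 3)/(-1 + D) = (3 + S)/(-1 + D))
l(-4)*((j(-4, -3) - 1*(-4)) + 16/2) = 5*(((3 - 4)/(-1 - 3) - 1*(-4)) + 16/2) = 5*((-1/(-4) + 4) + 16*(½)) = 5*((-¼*(-1) + 4) + 8) = 5*((¼ + 4) + 8) = 5*(17/4 + 8) = 5*(49/4) = 245/4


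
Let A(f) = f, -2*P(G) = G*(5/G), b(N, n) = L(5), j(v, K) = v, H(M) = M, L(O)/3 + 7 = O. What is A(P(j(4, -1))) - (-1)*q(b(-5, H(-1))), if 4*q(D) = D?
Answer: -4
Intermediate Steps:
L(O) = -21 + 3*O
b(N, n) = -6 (b(N, n) = -21 + 3*5 = -21 + 15 = -6)
P(G) = -5/2 (P(G) = -G*5/G/2 = -½*5 = -5/2)
q(D) = D/4
A(P(j(4, -1))) - (-1)*q(b(-5, H(-1))) = -5/2 - (-1)*(¼)*(-6) = -5/2 - (-1)*(-3)/2 = -5/2 - 1*3/2 = -5/2 - 3/2 = -4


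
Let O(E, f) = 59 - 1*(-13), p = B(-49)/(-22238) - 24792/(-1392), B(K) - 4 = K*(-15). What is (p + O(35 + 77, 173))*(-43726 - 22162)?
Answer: -65771491840/11119 ≈ -5.9152e+6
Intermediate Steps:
B(K) = 4 - 15*K (B(K) = 4 + K*(-15) = 4 - 15*K)
p = 5732248/322451 (p = (4 - 15*(-49))/(-22238) - 24792/(-1392) = (4 + 735)*(-1/22238) - 24792*(-1/1392) = 739*(-1/22238) + 1033/58 = -739/22238 + 1033/58 = 5732248/322451 ≈ 17.777)
O(E, f) = 72 (O(E, f) = 59 + 13 = 72)
(p + O(35 + 77, 173))*(-43726 - 22162) = (5732248/322451 + 72)*(-43726 - 22162) = (28948720/322451)*(-65888) = -65771491840/11119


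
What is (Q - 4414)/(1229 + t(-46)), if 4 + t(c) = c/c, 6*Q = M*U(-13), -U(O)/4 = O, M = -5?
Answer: -6686/1839 ≈ -3.6357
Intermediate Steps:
U(O) = -4*O
Q = -130/3 (Q = (-(-20)*(-13))/6 = (-5*52)/6 = (⅙)*(-260) = -130/3 ≈ -43.333)
t(c) = -3 (t(c) = -4 + c/c = -4 + 1 = -3)
(Q - 4414)/(1229 + t(-46)) = (-130/3 - 4414)/(1229 - 3) = -13372/3/1226 = -13372/3*1/1226 = -6686/1839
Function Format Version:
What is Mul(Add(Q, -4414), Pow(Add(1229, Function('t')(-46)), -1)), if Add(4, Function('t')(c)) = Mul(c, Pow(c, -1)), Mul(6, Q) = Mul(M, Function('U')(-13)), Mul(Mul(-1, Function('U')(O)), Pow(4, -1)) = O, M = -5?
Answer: Rational(-6686, 1839) ≈ -3.6357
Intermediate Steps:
Function('U')(O) = Mul(-4, O)
Q = Rational(-130, 3) (Q = Mul(Rational(1, 6), Mul(-5, Mul(-4, -13))) = Mul(Rational(1, 6), Mul(-5, 52)) = Mul(Rational(1, 6), -260) = Rational(-130, 3) ≈ -43.333)
Function('t')(c) = -3 (Function('t')(c) = Add(-4, Mul(c, Pow(c, -1))) = Add(-4, 1) = -3)
Mul(Add(Q, -4414), Pow(Add(1229, Function('t')(-46)), -1)) = Mul(Add(Rational(-130, 3), -4414), Pow(Add(1229, -3), -1)) = Mul(Rational(-13372, 3), Pow(1226, -1)) = Mul(Rational(-13372, 3), Rational(1, 1226)) = Rational(-6686, 1839)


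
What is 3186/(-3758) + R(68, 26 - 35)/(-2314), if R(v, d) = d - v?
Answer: -3541519/4348006 ≈ -0.81452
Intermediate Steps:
3186/(-3758) + R(68, 26 - 35)/(-2314) = 3186/(-3758) + ((26 - 35) - 1*68)/(-2314) = 3186*(-1/3758) + (-9 - 68)*(-1/2314) = -1593/1879 - 77*(-1/2314) = -1593/1879 + 77/2314 = -3541519/4348006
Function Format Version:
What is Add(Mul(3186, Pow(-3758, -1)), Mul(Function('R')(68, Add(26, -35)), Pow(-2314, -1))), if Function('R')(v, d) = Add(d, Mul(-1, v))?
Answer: Rational(-3541519, 4348006) ≈ -0.81452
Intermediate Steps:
Add(Mul(3186, Pow(-3758, -1)), Mul(Function('R')(68, Add(26, -35)), Pow(-2314, -1))) = Add(Mul(3186, Pow(-3758, -1)), Mul(Add(Add(26, -35), Mul(-1, 68)), Pow(-2314, -1))) = Add(Mul(3186, Rational(-1, 3758)), Mul(Add(-9, -68), Rational(-1, 2314))) = Add(Rational(-1593, 1879), Mul(-77, Rational(-1, 2314))) = Add(Rational(-1593, 1879), Rational(77, 2314)) = Rational(-3541519, 4348006)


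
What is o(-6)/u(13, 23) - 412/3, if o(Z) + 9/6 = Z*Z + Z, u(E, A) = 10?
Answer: -8069/60 ≈ -134.48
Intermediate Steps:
o(Z) = -3/2 + Z + Z² (o(Z) = -3/2 + (Z*Z + Z) = -3/2 + (Z² + Z) = -3/2 + (Z + Z²) = -3/2 + Z + Z²)
o(-6)/u(13, 23) - 412/3 = (-3/2 - 6 + (-6)²)/10 - 412/3 = (-3/2 - 6 + 36)*(⅒) - 412*⅓ = (57/2)*(⅒) - 412/3 = 57/20 - 412/3 = -8069/60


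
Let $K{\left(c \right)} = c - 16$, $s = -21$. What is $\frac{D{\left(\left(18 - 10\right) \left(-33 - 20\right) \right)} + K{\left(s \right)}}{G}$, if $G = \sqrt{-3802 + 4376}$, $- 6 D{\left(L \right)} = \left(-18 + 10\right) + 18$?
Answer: $- \frac{58 \sqrt{574}}{861} \approx -1.6139$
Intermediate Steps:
$D{\left(L \right)} = - \frac{5}{3}$ ($D{\left(L \right)} = - \frac{\left(-18 + 10\right) + 18}{6} = - \frac{-8 + 18}{6} = \left(- \frac{1}{6}\right) 10 = - \frac{5}{3}$)
$K{\left(c \right)} = -16 + c$ ($K{\left(c \right)} = c - 16 = -16 + c$)
$G = \sqrt{574} \approx 23.958$
$\frac{D{\left(\left(18 - 10\right) \left(-33 - 20\right) \right)} + K{\left(s \right)}}{G} = \frac{- \frac{5}{3} - 37}{\sqrt{574}} = \left(- \frac{5}{3} - 37\right) \frac{\sqrt{574}}{574} = - \frac{116 \frac{\sqrt{574}}{574}}{3} = - \frac{58 \sqrt{574}}{861}$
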